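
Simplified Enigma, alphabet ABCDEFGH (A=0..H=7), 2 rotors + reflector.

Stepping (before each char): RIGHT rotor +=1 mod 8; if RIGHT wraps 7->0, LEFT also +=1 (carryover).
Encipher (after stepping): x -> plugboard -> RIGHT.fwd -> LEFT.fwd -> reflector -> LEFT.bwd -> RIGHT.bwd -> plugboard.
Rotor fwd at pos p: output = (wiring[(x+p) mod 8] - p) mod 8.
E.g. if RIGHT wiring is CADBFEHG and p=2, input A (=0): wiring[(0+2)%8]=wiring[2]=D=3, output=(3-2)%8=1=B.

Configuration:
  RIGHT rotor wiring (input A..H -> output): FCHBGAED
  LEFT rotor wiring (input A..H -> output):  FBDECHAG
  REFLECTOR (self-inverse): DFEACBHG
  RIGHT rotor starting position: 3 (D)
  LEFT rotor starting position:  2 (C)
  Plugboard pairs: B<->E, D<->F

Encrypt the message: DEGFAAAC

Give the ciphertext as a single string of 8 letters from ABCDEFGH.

Answer: AGDCEEBD

Derivation:
Char 1 ('D'): step: R->4, L=2; D->plug->F->R->G->L->D->refl->A->L'->C->R'->A->plug->A
Char 2 ('E'): step: R->5, L=2; E->plug->B->R->H->L->H->refl->G->L'->E->R'->G->plug->G
Char 3 ('G'): step: R->6, L=2; G->plug->G->R->A->L->B->refl->F->L'->D->R'->F->plug->D
Char 4 ('F'): step: R->7, L=2; F->plug->D->R->A->L->B->refl->F->L'->D->R'->C->plug->C
Char 5 ('A'): step: R->0, L->3 (L advanced); A->plug->A->R->F->L->C->refl->E->L'->C->R'->B->plug->E
Char 6 ('A'): step: R->1, L=3; A->plug->A->R->B->L->H->refl->G->L'->G->R'->B->plug->E
Char 7 ('A'): step: R->2, L=3; A->plug->A->R->F->L->C->refl->E->L'->C->R'->E->plug->B
Char 8 ('C'): step: R->3, L=3; C->plug->C->R->F->L->C->refl->E->L'->C->R'->F->plug->D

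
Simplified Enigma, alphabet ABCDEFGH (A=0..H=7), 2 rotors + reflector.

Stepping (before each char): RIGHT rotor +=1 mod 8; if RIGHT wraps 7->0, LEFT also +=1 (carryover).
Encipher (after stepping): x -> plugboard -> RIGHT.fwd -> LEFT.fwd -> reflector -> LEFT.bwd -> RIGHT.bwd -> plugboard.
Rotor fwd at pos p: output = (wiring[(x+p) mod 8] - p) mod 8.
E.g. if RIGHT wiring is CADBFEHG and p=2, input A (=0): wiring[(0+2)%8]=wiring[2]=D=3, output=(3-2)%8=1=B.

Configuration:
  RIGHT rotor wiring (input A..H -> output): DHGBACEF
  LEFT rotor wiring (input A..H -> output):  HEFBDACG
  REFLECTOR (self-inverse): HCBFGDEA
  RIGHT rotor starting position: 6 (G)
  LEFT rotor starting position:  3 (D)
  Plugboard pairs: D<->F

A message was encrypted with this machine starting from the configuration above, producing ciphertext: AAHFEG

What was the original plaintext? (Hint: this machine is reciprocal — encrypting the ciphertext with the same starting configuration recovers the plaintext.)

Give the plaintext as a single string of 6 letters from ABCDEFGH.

Char 1 ('A'): step: R->7, L=3; A->plug->A->R->G->L->B->refl->C->L'->H->R'->D->plug->F
Char 2 ('A'): step: R->0, L->4 (L advanced); A->plug->A->R->D->L->C->refl->B->L'->G->R'->C->plug->C
Char 3 ('H'): step: R->1, L=4; H->plug->H->R->C->L->G->refl->E->L'->B->R'->E->plug->E
Char 4 ('F'): step: R->2, L=4; F->plug->D->R->A->L->H->refl->A->L'->F->R'->H->plug->H
Char 5 ('E'): step: R->3, L=4; E->plug->E->R->C->L->G->refl->E->L'->B->R'->D->plug->F
Char 6 ('G'): step: R->4, L=4; G->plug->G->R->C->L->G->refl->E->L'->B->R'->D->plug->F

Answer: FCEHFF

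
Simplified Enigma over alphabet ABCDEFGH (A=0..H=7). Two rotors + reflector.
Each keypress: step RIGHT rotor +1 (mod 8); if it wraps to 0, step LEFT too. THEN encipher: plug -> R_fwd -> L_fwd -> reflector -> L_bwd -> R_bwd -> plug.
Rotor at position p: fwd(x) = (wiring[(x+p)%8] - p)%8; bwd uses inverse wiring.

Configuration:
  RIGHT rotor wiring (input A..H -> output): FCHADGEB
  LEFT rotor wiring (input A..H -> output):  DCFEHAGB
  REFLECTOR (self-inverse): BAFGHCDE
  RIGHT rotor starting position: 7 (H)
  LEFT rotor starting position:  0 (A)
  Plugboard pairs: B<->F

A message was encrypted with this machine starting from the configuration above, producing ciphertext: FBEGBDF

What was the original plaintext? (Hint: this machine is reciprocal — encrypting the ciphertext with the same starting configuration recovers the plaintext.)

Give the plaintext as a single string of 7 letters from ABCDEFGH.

Char 1 ('F'): step: R->0, L->1 (L advanced); F->plug->B->R->C->L->D->refl->G->L'->D->R'->E->plug->E
Char 2 ('B'): step: R->1, L=1; B->plug->F->R->D->L->G->refl->D->L'->C->R'->D->plug->D
Char 3 ('E'): step: R->2, L=1; E->plug->E->R->C->L->D->refl->G->L'->D->R'->G->plug->G
Char 4 ('G'): step: R->3, L=1; G->plug->G->R->H->L->C->refl->F->L'->F->R'->A->plug->A
Char 5 ('B'): step: R->4, L=1; B->plug->F->R->G->L->A->refl->B->L'->A->R'->C->plug->C
Char 6 ('D'): step: R->5, L=1; D->plug->D->R->A->L->B->refl->A->L'->G->R'->H->plug->H
Char 7 ('F'): step: R->6, L=1; F->plug->B->R->D->L->G->refl->D->L'->C->R'->F->plug->B

Answer: EDGACHB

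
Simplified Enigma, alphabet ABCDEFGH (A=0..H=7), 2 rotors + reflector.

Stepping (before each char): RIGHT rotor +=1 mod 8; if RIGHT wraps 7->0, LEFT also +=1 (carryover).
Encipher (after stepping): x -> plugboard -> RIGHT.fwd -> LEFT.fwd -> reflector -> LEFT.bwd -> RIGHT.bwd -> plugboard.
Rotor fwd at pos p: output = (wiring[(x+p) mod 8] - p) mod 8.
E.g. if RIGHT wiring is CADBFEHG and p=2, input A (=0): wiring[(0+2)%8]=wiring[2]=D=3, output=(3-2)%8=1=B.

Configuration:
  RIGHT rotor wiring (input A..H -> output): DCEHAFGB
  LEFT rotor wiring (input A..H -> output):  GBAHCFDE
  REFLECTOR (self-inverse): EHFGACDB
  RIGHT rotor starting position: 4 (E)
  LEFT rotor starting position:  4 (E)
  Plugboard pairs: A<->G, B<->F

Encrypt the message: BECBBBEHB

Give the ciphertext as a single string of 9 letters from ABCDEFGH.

Char 1 ('B'): step: R->5, L=4; B->plug->F->R->H->L->D->refl->G->L'->A->R'->A->plug->G
Char 2 ('E'): step: R->6, L=4; E->plug->E->R->G->L->E->refl->A->L'->D->R'->B->plug->F
Char 3 ('C'): step: R->7, L=4; C->plug->C->R->D->L->A->refl->E->L'->G->R'->G->plug->A
Char 4 ('B'): step: R->0, L->5 (L advanced); B->plug->F->R->F->L->D->refl->G->L'->B->R'->H->plug->H
Char 5 ('B'): step: R->1, L=5; B->plug->F->R->F->L->D->refl->G->L'->B->R'->A->plug->G
Char 6 ('B'): step: R->2, L=5; B->plug->F->R->H->L->F->refl->C->L'->G->R'->C->plug->C
Char 7 ('E'): step: R->3, L=5; E->plug->E->R->G->L->C->refl->F->L'->H->R'->G->plug->A
Char 8 ('H'): step: R->4, L=5; H->plug->H->R->D->L->B->refl->H->L'->C->R'->C->plug->C
Char 9 ('B'): step: R->5, L=5; B->plug->F->R->H->L->F->refl->C->L'->G->R'->D->plug->D

Answer: GFAHGCACD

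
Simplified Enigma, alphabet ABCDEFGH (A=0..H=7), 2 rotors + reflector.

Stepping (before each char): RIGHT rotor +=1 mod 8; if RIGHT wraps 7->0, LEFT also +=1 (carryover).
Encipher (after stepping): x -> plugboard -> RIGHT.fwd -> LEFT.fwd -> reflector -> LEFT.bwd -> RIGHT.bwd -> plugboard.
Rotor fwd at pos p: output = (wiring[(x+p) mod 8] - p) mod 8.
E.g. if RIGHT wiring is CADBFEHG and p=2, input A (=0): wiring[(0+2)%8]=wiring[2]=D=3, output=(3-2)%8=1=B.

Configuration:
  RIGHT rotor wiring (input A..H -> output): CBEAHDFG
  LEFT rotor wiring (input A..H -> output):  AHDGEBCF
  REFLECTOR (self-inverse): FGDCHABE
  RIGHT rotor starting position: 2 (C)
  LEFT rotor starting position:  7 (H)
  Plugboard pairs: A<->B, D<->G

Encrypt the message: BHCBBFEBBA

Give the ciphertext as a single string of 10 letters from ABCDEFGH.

Char 1 ('B'): step: R->3, L=7; B->plug->A->R->F->L->F->refl->A->L'->C->R'->D->plug->G
Char 2 ('H'): step: R->4, L=7; H->plug->H->R->E->L->H->refl->E->L'->D->R'->A->plug->B
Char 3 ('C'): step: R->5, L=7; C->plug->C->R->B->L->B->refl->G->L'->A->R'->B->plug->A
Char 4 ('B'): step: R->6, L=7; B->plug->A->R->H->L->D->refl->C->L'->G->R'->E->plug->E
Char 5 ('B'): step: R->7, L=7; B->plug->A->R->H->L->D->refl->C->L'->G->R'->H->plug->H
Char 6 ('F'): step: R->0, L->0 (L advanced); F->plug->F->R->D->L->G->refl->B->L'->F->R'->G->plug->D
Char 7 ('E'): step: R->1, L=0; E->plug->E->R->C->L->D->refl->C->L'->G->R'->D->plug->G
Char 8 ('B'): step: R->2, L=0; B->plug->A->R->C->L->D->refl->C->L'->G->R'->B->plug->A
Char 9 ('B'): step: R->3, L=0; B->plug->A->R->F->L->B->refl->G->L'->D->R'->E->plug->E
Char 10 ('A'): step: R->4, L=0; A->plug->B->R->H->L->F->refl->A->L'->A->R'->G->plug->D

Answer: GBAEHDGAED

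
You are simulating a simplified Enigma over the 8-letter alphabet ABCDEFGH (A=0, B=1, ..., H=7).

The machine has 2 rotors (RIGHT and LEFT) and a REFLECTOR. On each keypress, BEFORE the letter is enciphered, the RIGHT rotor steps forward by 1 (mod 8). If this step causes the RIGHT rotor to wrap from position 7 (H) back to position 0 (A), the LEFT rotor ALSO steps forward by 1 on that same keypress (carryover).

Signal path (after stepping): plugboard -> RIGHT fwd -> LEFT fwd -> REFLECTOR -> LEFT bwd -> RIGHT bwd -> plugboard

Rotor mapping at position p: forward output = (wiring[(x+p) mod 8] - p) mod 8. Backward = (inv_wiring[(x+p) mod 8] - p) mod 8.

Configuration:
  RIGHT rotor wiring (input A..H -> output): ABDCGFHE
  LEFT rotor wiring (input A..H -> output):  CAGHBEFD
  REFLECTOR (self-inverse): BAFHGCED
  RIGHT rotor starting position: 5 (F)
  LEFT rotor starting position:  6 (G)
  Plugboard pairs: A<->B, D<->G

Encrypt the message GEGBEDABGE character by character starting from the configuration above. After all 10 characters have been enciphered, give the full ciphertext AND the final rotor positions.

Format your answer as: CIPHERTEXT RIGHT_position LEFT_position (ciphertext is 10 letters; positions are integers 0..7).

Answer: BAHHDFCCBA 7 7

Derivation:
Char 1 ('G'): step: R->6, L=6; G->plug->D->R->D->L->C->refl->F->L'->B->R'->A->plug->B
Char 2 ('E'): step: R->7, L=6; E->plug->E->R->D->L->C->refl->F->L'->B->R'->B->plug->A
Char 3 ('G'): step: R->0, L->7 (L advanced); G->plug->D->R->C->L->B->refl->A->L'->E->R'->H->plug->H
Char 4 ('B'): step: R->1, L=7; B->plug->A->R->A->L->E->refl->G->L'->H->R'->H->plug->H
Char 5 ('E'): step: R->2, L=7; E->plug->E->R->F->L->C->refl->F->L'->G->R'->G->plug->D
Char 6 ('D'): step: R->3, L=7; D->plug->G->R->G->L->F->refl->C->L'->F->R'->F->plug->F
Char 7 ('A'): step: R->4, L=7; A->plug->B->R->B->L->D->refl->H->L'->D->R'->C->plug->C
Char 8 ('B'): step: R->5, L=7; B->plug->A->R->A->L->E->refl->G->L'->H->R'->C->plug->C
Char 9 ('G'): step: R->6, L=7; G->plug->D->R->D->L->H->refl->D->L'->B->R'->A->plug->B
Char 10 ('E'): step: R->7, L=7; E->plug->E->R->D->L->H->refl->D->L'->B->R'->B->plug->A
Final: ciphertext=BAHHDFCCBA, RIGHT=7, LEFT=7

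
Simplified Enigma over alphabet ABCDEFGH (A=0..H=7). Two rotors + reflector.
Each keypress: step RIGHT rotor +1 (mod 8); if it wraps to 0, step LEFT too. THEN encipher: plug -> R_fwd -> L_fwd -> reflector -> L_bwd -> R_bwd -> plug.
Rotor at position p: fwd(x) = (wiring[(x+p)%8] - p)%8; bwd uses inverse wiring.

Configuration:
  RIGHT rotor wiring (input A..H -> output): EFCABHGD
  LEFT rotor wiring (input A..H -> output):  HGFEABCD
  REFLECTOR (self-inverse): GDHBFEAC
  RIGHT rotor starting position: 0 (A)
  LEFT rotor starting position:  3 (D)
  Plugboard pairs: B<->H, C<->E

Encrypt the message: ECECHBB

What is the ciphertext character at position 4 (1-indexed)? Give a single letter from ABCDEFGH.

Char 1 ('E'): step: R->1, L=3; E->plug->C->R->H->L->C->refl->H->L'->D->R'->H->plug->B
Char 2 ('C'): step: R->2, L=3; C->plug->E->R->E->L->A->refl->G->L'->C->R'->G->plug->G
Char 3 ('E'): step: R->3, L=3; E->plug->C->R->E->L->A->refl->G->L'->C->R'->G->plug->G
Char 4 ('C'): step: R->4, L=3; C->plug->E->R->A->L->B->refl->D->L'->G->R'->G->plug->G

G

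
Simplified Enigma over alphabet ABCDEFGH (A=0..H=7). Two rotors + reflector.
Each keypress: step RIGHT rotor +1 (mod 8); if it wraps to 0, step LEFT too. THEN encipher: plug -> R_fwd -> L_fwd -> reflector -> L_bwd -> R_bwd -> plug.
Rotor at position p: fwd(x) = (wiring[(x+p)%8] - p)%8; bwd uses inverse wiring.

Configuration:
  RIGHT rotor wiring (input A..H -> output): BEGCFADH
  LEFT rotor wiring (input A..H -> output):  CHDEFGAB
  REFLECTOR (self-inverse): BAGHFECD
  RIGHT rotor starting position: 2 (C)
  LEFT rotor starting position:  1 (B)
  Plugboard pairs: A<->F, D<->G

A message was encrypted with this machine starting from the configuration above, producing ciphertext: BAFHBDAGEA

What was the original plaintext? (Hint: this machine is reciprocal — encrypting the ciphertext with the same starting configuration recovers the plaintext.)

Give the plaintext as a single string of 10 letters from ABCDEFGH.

Char 1 ('B'): step: R->3, L=1; B->plug->B->R->C->L->D->refl->H->L'->F->R'->C->plug->C
Char 2 ('A'): step: R->4, L=1; A->plug->F->R->A->L->G->refl->C->L'->B->R'->A->plug->F
Char 3 ('F'): step: R->5, L=1; F->plug->A->R->D->L->E->refl->F->L'->E->R'->D->plug->G
Char 4 ('H'): step: R->6, L=1; H->plug->H->R->C->L->D->refl->H->L'->F->R'->A->plug->F
Char 5 ('B'): step: R->7, L=1; B->plug->B->R->C->L->D->refl->H->L'->F->R'->C->plug->C
Char 6 ('D'): step: R->0, L->2 (L advanced); D->plug->G->R->D->L->E->refl->F->L'->H->R'->H->plug->H
Char 7 ('A'): step: R->1, L=2; A->plug->F->R->C->L->D->refl->H->L'->F->R'->B->plug->B
Char 8 ('G'): step: R->2, L=2; G->plug->D->R->G->L->A->refl->B->L'->A->R'->B->plug->B
Char 9 ('E'): step: R->3, L=2; E->plug->E->R->E->L->G->refl->C->L'->B->R'->G->plug->D
Char 10 ('A'): step: R->4, L=2; A->plug->F->R->A->L->B->refl->A->L'->G->R'->H->plug->H

Answer: CFGFCHBBDH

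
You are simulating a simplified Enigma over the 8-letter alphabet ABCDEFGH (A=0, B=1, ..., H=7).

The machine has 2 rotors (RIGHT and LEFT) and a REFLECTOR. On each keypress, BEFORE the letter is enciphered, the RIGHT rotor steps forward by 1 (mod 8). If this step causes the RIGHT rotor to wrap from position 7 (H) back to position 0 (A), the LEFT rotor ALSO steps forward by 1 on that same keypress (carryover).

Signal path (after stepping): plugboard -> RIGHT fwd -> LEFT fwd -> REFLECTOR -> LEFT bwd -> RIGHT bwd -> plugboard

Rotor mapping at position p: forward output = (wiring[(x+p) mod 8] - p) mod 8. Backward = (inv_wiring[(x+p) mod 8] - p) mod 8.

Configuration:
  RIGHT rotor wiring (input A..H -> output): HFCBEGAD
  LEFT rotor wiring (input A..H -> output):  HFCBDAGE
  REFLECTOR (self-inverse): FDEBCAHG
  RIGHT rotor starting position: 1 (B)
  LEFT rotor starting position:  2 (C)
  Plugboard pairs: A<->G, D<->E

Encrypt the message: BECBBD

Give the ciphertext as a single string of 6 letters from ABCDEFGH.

Answer: CFHGDA

Derivation:
Char 1 ('B'): step: R->2, L=2; B->plug->B->R->H->L->D->refl->B->L'->C->R'->C->plug->C
Char 2 ('E'): step: R->3, L=2; E->plug->D->R->F->L->C->refl->E->L'->E->R'->F->plug->F
Char 3 ('C'): step: R->4, L=2; C->plug->C->R->E->L->E->refl->C->L'->F->R'->H->plug->H
Char 4 ('B'): step: R->5, L=2; B->plug->B->R->D->L->G->refl->H->L'->B->R'->A->plug->G
Char 5 ('B'): step: R->6, L=2; B->plug->B->R->F->L->C->refl->E->L'->E->R'->E->plug->D
Char 6 ('D'): step: R->7, L=2; D->plug->E->R->C->L->B->refl->D->L'->H->R'->G->plug->A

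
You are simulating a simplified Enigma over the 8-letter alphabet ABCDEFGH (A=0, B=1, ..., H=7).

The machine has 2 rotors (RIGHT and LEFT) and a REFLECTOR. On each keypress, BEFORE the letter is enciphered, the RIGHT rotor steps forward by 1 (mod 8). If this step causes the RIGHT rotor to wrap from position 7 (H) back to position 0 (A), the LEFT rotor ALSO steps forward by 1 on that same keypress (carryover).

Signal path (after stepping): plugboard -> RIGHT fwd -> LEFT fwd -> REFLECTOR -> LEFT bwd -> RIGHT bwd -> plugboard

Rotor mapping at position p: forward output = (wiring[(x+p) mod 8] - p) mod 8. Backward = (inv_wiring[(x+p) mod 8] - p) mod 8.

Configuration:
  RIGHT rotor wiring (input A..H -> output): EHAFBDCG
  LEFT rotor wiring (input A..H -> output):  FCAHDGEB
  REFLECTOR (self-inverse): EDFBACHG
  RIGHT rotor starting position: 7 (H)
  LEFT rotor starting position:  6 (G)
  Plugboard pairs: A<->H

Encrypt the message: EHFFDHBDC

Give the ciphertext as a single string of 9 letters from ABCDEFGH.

Answer: AFABFCFEE

Derivation:
Char 1 ('E'): step: R->0, L->7 (L advanced); E->plug->E->R->B->L->G->refl->H->L'->G->R'->H->plug->A
Char 2 ('H'): step: R->1, L=7; H->plug->A->R->G->L->H->refl->G->L'->B->R'->F->plug->F
Char 3 ('F'): step: R->2, L=7; F->plug->F->R->E->L->A->refl->E->L'->F->R'->H->plug->A
Char 4 ('F'): step: R->3, L=7; F->plug->F->R->B->L->G->refl->H->L'->G->R'->B->plug->B
Char 5 ('D'): step: R->4, L=7; D->plug->D->R->C->L->D->refl->B->L'->D->R'->F->plug->F
Char 6 ('H'): step: R->5, L=7; H->plug->A->R->G->L->H->refl->G->L'->B->R'->C->plug->C
Char 7 ('B'): step: R->6, L=7; B->plug->B->R->A->L->C->refl->F->L'->H->R'->F->plug->F
Char 8 ('D'): step: R->7, L=7; D->plug->D->R->B->L->G->refl->H->L'->G->R'->E->plug->E
Char 9 ('C'): step: R->0, L->0 (L advanced); C->plug->C->R->A->L->F->refl->C->L'->B->R'->E->plug->E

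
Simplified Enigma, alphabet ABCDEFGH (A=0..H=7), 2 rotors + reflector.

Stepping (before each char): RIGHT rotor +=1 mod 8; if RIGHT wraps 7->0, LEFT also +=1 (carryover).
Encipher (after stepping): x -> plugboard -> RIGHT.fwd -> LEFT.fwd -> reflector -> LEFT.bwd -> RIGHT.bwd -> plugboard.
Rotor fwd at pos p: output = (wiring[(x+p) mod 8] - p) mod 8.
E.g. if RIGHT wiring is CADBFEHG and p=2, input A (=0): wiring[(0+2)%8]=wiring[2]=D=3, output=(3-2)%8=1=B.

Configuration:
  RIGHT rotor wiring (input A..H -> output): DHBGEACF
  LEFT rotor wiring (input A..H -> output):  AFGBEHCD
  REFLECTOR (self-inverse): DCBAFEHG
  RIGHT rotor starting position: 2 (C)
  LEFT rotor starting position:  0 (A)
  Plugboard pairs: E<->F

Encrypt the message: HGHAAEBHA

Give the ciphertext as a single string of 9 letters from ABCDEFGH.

Answer: AHCDHCEDF

Derivation:
Char 1 ('H'): step: R->3, L=0; H->plug->H->R->G->L->C->refl->B->L'->D->R'->A->plug->A
Char 2 ('G'): step: R->4, L=0; G->plug->G->R->F->L->H->refl->G->L'->C->R'->H->plug->H
Char 3 ('H'): step: R->5, L=0; H->plug->H->R->H->L->D->refl->A->L'->A->R'->C->plug->C
Char 4 ('A'): step: R->6, L=0; A->plug->A->R->E->L->E->refl->F->L'->B->R'->D->plug->D
Char 5 ('A'): step: R->7, L=0; A->plug->A->R->G->L->C->refl->B->L'->D->R'->H->plug->H
Char 6 ('E'): step: R->0, L->1 (L advanced); E->plug->F->R->A->L->E->refl->F->L'->B->R'->C->plug->C
Char 7 ('B'): step: R->1, L=1; B->plug->B->R->A->L->E->refl->F->L'->B->R'->F->plug->E
Char 8 ('H'): step: R->2, L=1; H->plug->H->R->F->L->B->refl->C->L'->G->R'->D->plug->D
Char 9 ('A'): step: R->3, L=1; A->plug->A->R->D->L->D->refl->A->L'->C->R'->E->plug->F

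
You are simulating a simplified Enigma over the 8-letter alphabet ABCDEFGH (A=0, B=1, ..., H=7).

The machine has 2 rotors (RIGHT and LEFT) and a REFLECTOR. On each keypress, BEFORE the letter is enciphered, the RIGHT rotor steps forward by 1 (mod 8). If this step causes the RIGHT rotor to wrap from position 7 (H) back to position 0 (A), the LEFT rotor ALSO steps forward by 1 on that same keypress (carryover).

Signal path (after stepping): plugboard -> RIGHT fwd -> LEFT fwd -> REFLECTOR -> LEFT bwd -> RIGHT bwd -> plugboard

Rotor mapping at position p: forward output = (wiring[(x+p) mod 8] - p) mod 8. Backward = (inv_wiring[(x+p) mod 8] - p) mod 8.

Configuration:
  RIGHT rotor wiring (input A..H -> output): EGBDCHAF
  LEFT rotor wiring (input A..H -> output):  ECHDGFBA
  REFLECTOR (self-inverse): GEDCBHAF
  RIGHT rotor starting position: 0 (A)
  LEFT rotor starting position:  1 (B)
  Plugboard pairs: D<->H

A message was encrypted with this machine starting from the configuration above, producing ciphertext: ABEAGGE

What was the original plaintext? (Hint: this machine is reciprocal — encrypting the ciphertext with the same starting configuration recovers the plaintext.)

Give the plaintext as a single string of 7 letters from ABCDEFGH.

Answer: HHBBBHG

Derivation:
Char 1 ('A'): step: R->1, L=1; A->plug->A->R->F->L->A->refl->G->L'->B->R'->D->plug->H
Char 2 ('B'): step: R->2, L=1; B->plug->B->R->B->L->G->refl->A->L'->F->R'->D->plug->H
Char 3 ('E'): step: R->3, L=1; E->plug->E->R->C->L->C->refl->D->L'->H->R'->B->plug->B
Char 4 ('A'): step: R->4, L=1; A->plug->A->R->G->L->H->refl->F->L'->D->R'->B->plug->B
Char 5 ('G'): step: R->5, L=1; G->plug->G->R->G->L->H->refl->F->L'->D->R'->B->plug->B
Char 6 ('G'): step: R->6, L=1; G->plug->G->R->E->L->E->refl->B->L'->A->R'->D->plug->H
Char 7 ('E'): step: R->7, L=1; E->plug->E->R->E->L->E->refl->B->L'->A->R'->G->plug->G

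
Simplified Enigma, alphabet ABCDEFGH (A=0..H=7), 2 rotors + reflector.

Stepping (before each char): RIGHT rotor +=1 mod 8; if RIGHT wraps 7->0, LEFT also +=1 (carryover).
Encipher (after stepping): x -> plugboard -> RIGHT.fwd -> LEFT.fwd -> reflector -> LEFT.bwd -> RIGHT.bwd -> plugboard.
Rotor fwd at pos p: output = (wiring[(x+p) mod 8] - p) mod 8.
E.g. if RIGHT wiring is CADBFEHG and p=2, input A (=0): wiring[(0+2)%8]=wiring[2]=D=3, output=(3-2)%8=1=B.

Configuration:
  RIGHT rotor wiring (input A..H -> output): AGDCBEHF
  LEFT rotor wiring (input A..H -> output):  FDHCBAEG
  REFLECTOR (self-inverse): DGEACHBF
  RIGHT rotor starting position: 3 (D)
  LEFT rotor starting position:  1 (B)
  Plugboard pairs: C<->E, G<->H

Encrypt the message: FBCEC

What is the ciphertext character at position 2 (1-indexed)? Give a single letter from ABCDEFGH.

Char 1 ('F'): step: R->4, L=1; F->plug->F->R->C->L->B->refl->G->L'->B->R'->D->plug->D
Char 2 ('B'): step: R->5, L=1; B->plug->B->R->C->L->B->refl->G->L'->B->R'->E->plug->C

C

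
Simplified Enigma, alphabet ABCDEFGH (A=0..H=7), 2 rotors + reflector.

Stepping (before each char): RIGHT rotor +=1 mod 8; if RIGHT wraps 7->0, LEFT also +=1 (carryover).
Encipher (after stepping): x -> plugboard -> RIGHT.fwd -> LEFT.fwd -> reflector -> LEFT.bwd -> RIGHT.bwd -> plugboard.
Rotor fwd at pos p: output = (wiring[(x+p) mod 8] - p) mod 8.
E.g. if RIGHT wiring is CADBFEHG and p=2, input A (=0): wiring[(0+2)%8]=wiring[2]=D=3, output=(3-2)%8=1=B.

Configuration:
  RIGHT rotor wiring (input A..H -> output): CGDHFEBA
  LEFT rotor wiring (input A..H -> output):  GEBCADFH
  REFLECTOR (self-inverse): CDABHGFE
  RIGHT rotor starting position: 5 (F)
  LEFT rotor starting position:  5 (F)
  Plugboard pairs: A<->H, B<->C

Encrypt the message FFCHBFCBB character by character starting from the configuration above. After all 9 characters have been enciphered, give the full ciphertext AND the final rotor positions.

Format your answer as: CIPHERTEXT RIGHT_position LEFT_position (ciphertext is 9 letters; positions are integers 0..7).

Answer: CEHFEGBHF 6 6

Derivation:
Char 1 ('F'): step: R->6, L=5; F->plug->F->R->B->L->A->refl->C->L'->C->R'->B->plug->C
Char 2 ('F'): step: R->7, L=5; F->plug->F->R->G->L->F->refl->G->L'->A->R'->E->plug->E
Char 3 ('C'): step: R->0, L->6 (L advanced); C->plug->B->R->G->L->C->refl->A->L'->C->R'->A->plug->H
Char 4 ('H'): step: R->1, L=6; H->plug->A->R->F->L->E->refl->H->L'->A->R'->F->plug->F
Char 5 ('B'): step: R->2, L=6; B->plug->C->R->D->L->G->refl->F->L'->H->R'->E->plug->E
Char 6 ('F'): step: R->3, L=6; F->plug->F->R->H->L->F->refl->G->L'->D->R'->G->plug->G
Char 7 ('C'): step: R->4, L=6; C->plug->B->R->A->L->H->refl->E->L'->F->R'->C->plug->B
Char 8 ('B'): step: R->5, L=6; B->plug->C->R->D->L->G->refl->F->L'->H->R'->A->plug->H
Char 9 ('B'): step: R->6, L=6; B->plug->C->R->E->L->D->refl->B->L'->B->R'->F->plug->F
Final: ciphertext=CEHFEGBHF, RIGHT=6, LEFT=6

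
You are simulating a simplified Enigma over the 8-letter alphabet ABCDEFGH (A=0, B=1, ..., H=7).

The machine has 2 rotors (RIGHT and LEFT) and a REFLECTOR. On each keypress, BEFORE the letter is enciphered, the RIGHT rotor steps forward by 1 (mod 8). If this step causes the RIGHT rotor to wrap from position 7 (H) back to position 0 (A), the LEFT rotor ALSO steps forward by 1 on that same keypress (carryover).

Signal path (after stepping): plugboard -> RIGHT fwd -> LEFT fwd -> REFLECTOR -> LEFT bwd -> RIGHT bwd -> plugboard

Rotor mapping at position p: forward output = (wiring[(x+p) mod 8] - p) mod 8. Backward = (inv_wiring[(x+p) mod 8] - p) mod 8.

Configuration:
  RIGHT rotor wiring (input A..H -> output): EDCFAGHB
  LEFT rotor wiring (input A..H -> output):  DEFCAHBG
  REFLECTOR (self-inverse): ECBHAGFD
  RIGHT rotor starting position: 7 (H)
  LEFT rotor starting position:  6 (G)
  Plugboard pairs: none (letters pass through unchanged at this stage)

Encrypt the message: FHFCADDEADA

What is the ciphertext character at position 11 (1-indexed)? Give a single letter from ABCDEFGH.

Char 1 ('F'): step: R->0, L->7 (L advanced); F->plug->F->R->G->L->A->refl->E->L'->B->R'->H->plug->H
Char 2 ('H'): step: R->1, L=7; H->plug->H->R->D->L->G->refl->F->L'->C->R'->A->plug->A
Char 3 ('F'): step: R->2, L=7; F->plug->F->R->H->L->C->refl->B->L'->F->R'->E->plug->E
Char 4 ('C'): step: R->3, L=7; C->plug->C->R->D->L->G->refl->F->L'->C->R'->A->plug->A
Char 5 ('A'): step: R->4, L=7; A->plug->A->R->E->L->D->refl->H->L'->A->R'->E->plug->E
Char 6 ('D'): step: R->5, L=7; D->plug->D->R->H->L->C->refl->B->L'->F->R'->F->plug->F
Char 7 ('D'): step: R->6, L=7; D->plug->D->R->F->L->B->refl->C->L'->H->R'->F->plug->F
Char 8 ('E'): step: R->7, L=7; E->plug->E->R->G->L->A->refl->E->L'->B->R'->F->plug->F
Char 9 ('A'): step: R->0, L->0 (L advanced); A->plug->A->R->E->L->A->refl->E->L'->B->R'->H->plug->H
Char 10 ('D'): step: R->1, L=0; D->plug->D->R->H->L->G->refl->F->L'->C->R'->A->plug->A
Char 11 ('A'): step: R->2, L=0; A->plug->A->R->A->L->D->refl->H->L'->F->R'->E->plug->E

E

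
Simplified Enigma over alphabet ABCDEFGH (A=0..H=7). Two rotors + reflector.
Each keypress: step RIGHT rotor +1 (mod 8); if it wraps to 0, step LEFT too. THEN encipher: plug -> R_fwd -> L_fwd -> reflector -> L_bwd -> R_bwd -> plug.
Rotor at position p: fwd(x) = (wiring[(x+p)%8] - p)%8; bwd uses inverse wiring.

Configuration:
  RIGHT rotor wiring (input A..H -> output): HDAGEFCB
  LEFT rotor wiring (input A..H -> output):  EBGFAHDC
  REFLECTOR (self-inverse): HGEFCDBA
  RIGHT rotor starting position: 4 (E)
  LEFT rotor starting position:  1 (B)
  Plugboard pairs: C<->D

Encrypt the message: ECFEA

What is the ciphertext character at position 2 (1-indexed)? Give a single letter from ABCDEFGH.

Char 1 ('E'): step: R->5, L=1; E->plug->E->R->G->L->B->refl->G->L'->E->R'->C->plug->D
Char 2 ('C'): step: R->6, L=1; C->plug->D->R->F->L->C->refl->E->L'->C->R'->E->plug->E

E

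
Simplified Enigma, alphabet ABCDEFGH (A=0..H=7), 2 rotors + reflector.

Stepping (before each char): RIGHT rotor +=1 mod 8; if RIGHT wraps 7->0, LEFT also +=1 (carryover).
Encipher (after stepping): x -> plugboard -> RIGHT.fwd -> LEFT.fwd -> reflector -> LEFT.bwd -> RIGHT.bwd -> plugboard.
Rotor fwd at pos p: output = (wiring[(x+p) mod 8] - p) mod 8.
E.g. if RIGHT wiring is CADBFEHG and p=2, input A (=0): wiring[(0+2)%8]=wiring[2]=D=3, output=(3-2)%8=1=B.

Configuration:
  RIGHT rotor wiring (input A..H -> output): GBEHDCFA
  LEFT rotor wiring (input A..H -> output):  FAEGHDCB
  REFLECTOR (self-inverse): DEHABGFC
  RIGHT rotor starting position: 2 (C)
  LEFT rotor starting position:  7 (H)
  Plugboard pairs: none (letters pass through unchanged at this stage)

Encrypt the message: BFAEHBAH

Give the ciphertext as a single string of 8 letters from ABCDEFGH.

Answer: AAFBCGBA

Derivation:
Char 1 ('B'): step: R->3, L=7; B->plug->B->R->A->L->C->refl->H->L'->E->R'->A->plug->A
Char 2 ('F'): step: R->4, L=7; F->plug->F->R->F->L->A->refl->D->L'->H->R'->A->plug->A
Char 3 ('A'): step: R->5, L=7; A->plug->A->R->F->L->A->refl->D->L'->H->R'->F->plug->F
Char 4 ('E'): step: R->6, L=7; E->plug->E->R->G->L->E->refl->B->L'->C->R'->B->plug->B
Char 5 ('H'): step: R->7, L=7; H->plug->H->R->G->L->E->refl->B->L'->C->R'->C->plug->C
Char 6 ('B'): step: R->0, L->0 (L advanced); B->plug->B->R->B->L->A->refl->D->L'->F->R'->G->plug->G
Char 7 ('A'): step: R->1, L=0; A->plug->A->R->A->L->F->refl->G->L'->D->R'->B->plug->B
Char 8 ('H'): step: R->2, L=0; H->plug->H->R->H->L->B->refl->E->L'->C->R'->A->plug->A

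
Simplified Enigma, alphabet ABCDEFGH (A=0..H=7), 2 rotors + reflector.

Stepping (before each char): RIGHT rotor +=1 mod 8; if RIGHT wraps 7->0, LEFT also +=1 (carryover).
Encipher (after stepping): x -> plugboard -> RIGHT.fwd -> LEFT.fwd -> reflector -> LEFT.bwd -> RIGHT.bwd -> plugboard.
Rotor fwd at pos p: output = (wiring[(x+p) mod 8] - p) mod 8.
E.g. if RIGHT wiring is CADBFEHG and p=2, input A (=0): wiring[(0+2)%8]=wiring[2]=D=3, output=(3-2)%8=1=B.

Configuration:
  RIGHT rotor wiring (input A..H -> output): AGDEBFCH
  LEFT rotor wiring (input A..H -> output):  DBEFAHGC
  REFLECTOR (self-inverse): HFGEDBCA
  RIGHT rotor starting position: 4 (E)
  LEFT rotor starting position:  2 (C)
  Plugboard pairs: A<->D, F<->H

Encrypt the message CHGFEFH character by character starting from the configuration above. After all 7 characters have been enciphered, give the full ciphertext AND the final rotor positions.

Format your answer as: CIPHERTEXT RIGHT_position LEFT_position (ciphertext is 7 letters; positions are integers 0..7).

Char 1 ('C'): step: R->5, L=2; C->plug->C->R->C->L->G->refl->C->L'->A->R'->A->plug->D
Char 2 ('H'): step: R->6, L=2; H->plug->F->R->G->L->B->refl->F->L'->D->R'->G->plug->G
Char 3 ('G'): step: R->7, L=2; G->plug->G->R->G->L->B->refl->F->L'->D->R'->H->plug->F
Char 4 ('F'): step: R->0, L->3 (L advanced); F->plug->H->R->H->L->B->refl->F->L'->B->R'->E->plug->E
Char 5 ('E'): step: R->1, L=3; E->plug->E->R->E->L->H->refl->A->L'->F->R'->A->plug->D
Char 6 ('F'): step: R->2, L=3; F->plug->H->R->E->L->H->refl->A->L'->F->R'->F->plug->H
Char 7 ('H'): step: R->3, L=3; H->plug->F->R->F->L->A->refl->H->L'->E->R'->E->plug->E
Final: ciphertext=DGFEDHE, RIGHT=3, LEFT=3

Answer: DGFEDHE 3 3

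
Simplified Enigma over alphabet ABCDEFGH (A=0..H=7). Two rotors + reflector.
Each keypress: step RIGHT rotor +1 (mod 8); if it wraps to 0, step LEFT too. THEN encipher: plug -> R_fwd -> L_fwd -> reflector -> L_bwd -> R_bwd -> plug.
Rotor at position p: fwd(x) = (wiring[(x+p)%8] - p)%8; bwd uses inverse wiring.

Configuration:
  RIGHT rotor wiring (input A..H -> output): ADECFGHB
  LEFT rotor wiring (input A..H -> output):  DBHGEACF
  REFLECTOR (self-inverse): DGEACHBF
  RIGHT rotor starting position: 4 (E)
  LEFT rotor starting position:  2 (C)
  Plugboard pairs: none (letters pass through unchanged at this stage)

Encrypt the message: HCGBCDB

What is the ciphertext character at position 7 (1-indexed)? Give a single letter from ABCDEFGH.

Char 1 ('H'): step: R->5, L=2; H->plug->H->R->A->L->F->refl->H->L'->H->R'->F->plug->F
Char 2 ('C'): step: R->6, L=2; C->plug->C->R->C->L->C->refl->E->L'->B->R'->A->plug->A
Char 3 ('G'): step: R->7, L=2; G->plug->G->R->H->L->H->refl->F->L'->A->R'->H->plug->H
Char 4 ('B'): step: R->0, L->3 (L advanced); B->plug->B->R->D->L->H->refl->F->L'->C->R'->D->plug->D
Char 5 ('C'): step: R->1, L=3; C->plug->C->R->B->L->B->refl->G->L'->G->R'->F->plug->F
Char 6 ('D'): step: R->2, L=3; D->plug->D->R->E->L->C->refl->E->L'->H->R'->F->plug->F
Char 7 ('B'): step: R->3, L=3; B->plug->B->R->C->L->F->refl->H->L'->D->R'->C->plug->C

C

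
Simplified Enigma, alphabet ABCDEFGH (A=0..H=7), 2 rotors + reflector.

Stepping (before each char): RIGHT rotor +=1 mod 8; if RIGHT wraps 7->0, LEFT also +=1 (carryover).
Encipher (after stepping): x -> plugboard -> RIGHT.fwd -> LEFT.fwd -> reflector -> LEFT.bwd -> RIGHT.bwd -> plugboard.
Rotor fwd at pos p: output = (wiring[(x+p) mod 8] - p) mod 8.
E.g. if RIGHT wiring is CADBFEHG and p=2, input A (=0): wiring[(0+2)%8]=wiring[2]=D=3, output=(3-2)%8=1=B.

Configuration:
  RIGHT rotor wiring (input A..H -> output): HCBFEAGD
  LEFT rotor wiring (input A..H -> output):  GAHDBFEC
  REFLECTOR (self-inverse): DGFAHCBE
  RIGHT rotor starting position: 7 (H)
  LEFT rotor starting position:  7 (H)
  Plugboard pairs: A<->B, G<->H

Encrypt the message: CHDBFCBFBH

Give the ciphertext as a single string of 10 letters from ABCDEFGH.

Answer: GGCGCDDGAE

Derivation:
Char 1 ('C'): step: R->0, L->0 (L advanced); C->plug->C->R->B->L->A->refl->D->L'->D->R'->H->plug->G
Char 2 ('H'): step: R->1, L=0; H->plug->G->R->C->L->H->refl->E->L'->G->R'->H->plug->G
Char 3 ('D'): step: R->2, L=0; D->plug->D->R->G->L->E->refl->H->L'->C->R'->C->plug->C
Char 4 ('B'): step: R->3, L=0; B->plug->A->R->C->L->H->refl->E->L'->G->R'->H->plug->G
Char 5 ('F'): step: R->4, L=0; F->plug->F->R->G->L->E->refl->H->L'->C->R'->C->plug->C
Char 6 ('C'): step: R->5, L=0; C->plug->C->R->G->L->E->refl->H->L'->C->R'->D->plug->D
Char 7 ('B'): step: R->6, L=0; B->plug->A->R->A->L->G->refl->B->L'->E->R'->D->plug->D
Char 8 ('F'): step: R->7, L=0; F->plug->F->R->F->L->F->refl->C->L'->H->R'->H->plug->G
Char 9 ('B'): step: R->0, L->1 (L advanced); B->plug->A->R->H->L->F->refl->C->L'->C->R'->B->plug->A
Char 10 ('H'): step: R->1, L=1; H->plug->G->R->C->L->C->refl->F->L'->H->R'->E->plug->E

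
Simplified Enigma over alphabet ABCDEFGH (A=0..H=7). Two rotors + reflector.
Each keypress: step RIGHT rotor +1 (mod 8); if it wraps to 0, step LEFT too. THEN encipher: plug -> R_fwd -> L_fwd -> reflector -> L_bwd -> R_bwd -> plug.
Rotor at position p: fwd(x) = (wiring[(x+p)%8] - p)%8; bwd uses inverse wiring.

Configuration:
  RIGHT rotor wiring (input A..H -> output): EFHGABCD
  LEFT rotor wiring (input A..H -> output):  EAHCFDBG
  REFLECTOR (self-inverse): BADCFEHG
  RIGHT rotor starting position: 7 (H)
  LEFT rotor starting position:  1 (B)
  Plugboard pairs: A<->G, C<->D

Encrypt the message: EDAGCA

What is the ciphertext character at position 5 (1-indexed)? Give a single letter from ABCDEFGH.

Char 1 ('E'): step: R->0, L->2 (L advanced); E->plug->E->R->A->L->F->refl->E->L'->F->R'->B->plug->B
Char 2 ('D'): step: R->1, L=2; D->plug->C->R->F->L->E->refl->F->L'->A->R'->E->plug->E
Char 3 ('A'): step: R->2, L=2; A->plug->G->R->C->L->D->refl->C->L'->G->R'->C->plug->D
Char 4 ('G'): step: R->3, L=2; G->plug->A->R->D->L->B->refl->A->L'->B->R'->F->plug->F
Char 5 ('C'): step: R->4, L=2; C->plug->D->R->H->L->G->refl->H->L'->E->R'->A->plug->G

G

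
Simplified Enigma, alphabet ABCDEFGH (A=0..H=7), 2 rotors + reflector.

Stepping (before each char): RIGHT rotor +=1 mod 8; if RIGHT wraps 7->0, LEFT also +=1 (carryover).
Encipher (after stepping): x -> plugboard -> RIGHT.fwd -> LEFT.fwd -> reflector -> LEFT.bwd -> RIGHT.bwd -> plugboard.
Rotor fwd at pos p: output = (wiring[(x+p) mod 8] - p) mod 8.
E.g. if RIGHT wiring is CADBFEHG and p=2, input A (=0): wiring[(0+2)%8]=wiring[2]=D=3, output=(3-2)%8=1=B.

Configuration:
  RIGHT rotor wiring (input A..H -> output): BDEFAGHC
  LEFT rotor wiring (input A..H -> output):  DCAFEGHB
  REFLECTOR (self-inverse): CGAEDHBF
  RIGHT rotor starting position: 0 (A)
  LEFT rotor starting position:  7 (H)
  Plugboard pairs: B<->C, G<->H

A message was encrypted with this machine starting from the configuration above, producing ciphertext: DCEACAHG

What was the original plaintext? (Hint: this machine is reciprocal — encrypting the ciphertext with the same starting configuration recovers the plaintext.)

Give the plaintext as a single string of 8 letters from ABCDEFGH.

Char 1 ('D'): step: R->1, L=7; D->plug->D->R->H->L->A->refl->C->L'->A->R'->H->plug->G
Char 2 ('C'): step: R->2, L=7; C->plug->B->R->D->L->B->refl->G->L'->E->R'->D->plug->D
Char 3 ('E'): step: R->3, L=7; E->plug->E->R->H->L->A->refl->C->L'->A->R'->G->plug->H
Char 4 ('A'): step: R->4, L=7; A->plug->A->R->E->L->G->refl->B->L'->D->R'->C->plug->B
Char 5 ('C'): step: R->5, L=7; C->plug->B->R->C->L->D->refl->E->L'->B->R'->A->plug->A
Char 6 ('A'): step: R->6, L=7; A->plug->A->R->B->L->E->refl->D->L'->C->R'->G->plug->H
Char 7 ('H'): step: R->7, L=7; H->plug->G->R->H->L->A->refl->C->L'->A->R'->H->plug->G
Char 8 ('G'): step: R->0, L->0 (L advanced); G->plug->H->R->C->L->A->refl->C->L'->B->R'->A->plug->A

Answer: GDHBAHGA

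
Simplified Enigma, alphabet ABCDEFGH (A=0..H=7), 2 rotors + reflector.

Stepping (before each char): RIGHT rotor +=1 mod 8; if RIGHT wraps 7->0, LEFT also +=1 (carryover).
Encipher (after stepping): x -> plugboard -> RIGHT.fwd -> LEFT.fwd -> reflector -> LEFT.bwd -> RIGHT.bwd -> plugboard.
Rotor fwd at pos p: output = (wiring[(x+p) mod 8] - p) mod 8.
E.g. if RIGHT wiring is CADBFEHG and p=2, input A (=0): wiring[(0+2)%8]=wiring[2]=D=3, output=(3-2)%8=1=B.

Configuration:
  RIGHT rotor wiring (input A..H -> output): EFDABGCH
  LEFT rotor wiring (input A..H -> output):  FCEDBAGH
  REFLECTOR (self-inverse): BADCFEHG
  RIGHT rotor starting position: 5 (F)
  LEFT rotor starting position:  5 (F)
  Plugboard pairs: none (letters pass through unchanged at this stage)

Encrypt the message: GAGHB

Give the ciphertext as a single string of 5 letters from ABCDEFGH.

Char 1 ('G'): step: R->6, L=5; G->plug->G->R->D->L->A->refl->B->L'->B->R'->B->plug->B
Char 2 ('A'): step: R->7, L=5; A->plug->A->R->A->L->D->refl->C->L'->C->R'->F->plug->F
Char 3 ('G'): step: R->0, L->6 (L advanced); G->plug->G->R->C->L->H->refl->G->L'->E->R'->A->plug->A
Char 4 ('H'): step: R->1, L=6; H->plug->H->R->D->L->E->refl->F->L'->F->R'->E->plug->E
Char 5 ('B'): step: R->2, L=6; B->plug->B->R->G->L->D->refl->C->L'->H->R'->C->plug->C

Answer: BFAEC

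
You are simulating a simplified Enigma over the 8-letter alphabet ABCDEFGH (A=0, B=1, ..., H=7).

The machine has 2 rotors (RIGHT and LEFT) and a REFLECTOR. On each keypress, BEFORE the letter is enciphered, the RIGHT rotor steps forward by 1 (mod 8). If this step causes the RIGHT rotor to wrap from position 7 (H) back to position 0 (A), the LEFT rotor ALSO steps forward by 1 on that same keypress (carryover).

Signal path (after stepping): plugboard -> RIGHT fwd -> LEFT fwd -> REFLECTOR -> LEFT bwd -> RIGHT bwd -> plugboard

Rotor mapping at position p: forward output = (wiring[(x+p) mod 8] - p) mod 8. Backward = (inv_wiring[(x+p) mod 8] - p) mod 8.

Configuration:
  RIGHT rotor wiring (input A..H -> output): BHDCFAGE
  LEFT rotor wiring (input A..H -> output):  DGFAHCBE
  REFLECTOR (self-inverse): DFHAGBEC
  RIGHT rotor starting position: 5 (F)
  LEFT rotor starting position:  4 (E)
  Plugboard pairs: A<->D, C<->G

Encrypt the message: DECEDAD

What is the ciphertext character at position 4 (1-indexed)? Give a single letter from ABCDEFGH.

Char 1 ('D'): step: R->6, L=4; D->plug->A->R->A->L->D->refl->A->L'->D->R'->C->plug->G
Char 2 ('E'): step: R->7, L=4; E->plug->E->R->D->L->A->refl->D->L'->A->R'->C->plug->G
Char 3 ('C'): step: R->0, L->5 (L advanced); C->plug->G->R->G->L->D->refl->A->L'->F->R'->E->plug->E
Char 4 ('E'): step: R->1, L=5; E->plug->E->R->H->L->C->refl->H->L'->C->R'->B->plug->B

B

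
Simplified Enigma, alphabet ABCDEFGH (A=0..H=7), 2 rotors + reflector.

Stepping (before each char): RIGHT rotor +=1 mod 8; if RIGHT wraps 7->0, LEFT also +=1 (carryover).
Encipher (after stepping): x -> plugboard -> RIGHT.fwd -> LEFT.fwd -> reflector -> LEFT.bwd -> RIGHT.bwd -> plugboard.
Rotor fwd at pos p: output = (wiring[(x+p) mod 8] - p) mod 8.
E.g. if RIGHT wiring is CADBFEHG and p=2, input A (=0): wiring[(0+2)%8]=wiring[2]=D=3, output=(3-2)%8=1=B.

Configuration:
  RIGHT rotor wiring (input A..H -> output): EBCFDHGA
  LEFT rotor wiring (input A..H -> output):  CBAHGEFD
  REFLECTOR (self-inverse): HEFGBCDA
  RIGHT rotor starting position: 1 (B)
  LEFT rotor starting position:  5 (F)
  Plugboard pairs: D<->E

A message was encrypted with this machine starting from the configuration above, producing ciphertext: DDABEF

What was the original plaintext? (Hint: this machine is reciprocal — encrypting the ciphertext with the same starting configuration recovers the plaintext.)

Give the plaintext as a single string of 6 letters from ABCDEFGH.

Char 1 ('D'): step: R->2, L=5; D->plug->E->R->E->L->E->refl->B->L'->H->R'->H->plug->H
Char 2 ('D'): step: R->3, L=5; D->plug->E->R->F->L->D->refl->G->L'->C->R'->A->plug->A
Char 3 ('A'): step: R->4, L=5; A->plug->A->R->H->L->B->refl->E->L'->E->R'->D->plug->E
Char 4 ('B'): step: R->5, L=5; B->plug->B->R->B->L->A->refl->H->L'->A->R'->G->plug->G
Char 5 ('E'): step: R->6, L=5; E->plug->D->R->D->L->F->refl->C->L'->G->R'->C->plug->C
Char 6 ('F'): step: R->7, L=5; F->plug->F->R->E->L->E->refl->B->L'->H->R'->H->plug->H

Answer: HAEGCH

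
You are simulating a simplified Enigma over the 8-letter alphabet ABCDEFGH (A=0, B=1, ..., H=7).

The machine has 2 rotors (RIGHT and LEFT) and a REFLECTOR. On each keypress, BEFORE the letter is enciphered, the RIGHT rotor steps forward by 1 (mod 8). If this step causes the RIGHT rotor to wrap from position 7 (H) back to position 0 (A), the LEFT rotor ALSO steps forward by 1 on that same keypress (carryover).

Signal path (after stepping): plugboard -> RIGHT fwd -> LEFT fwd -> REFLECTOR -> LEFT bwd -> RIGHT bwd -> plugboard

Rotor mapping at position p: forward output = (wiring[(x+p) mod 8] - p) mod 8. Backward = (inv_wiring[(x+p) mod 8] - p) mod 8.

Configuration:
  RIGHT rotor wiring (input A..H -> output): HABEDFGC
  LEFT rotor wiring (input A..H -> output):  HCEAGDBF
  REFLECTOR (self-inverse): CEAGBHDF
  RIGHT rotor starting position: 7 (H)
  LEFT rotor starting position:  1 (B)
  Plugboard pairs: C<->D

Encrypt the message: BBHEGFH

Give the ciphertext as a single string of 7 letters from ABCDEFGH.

Char 1 ('B'): step: R->0, L->2 (L advanced); B->plug->B->R->A->L->C->refl->A->L'->H->R'->A->plug->A
Char 2 ('B'): step: R->1, L=2; B->plug->B->R->A->L->C->refl->A->L'->H->R'->A->plug->A
Char 3 ('H'): step: R->2, L=2; H->plug->H->R->G->L->F->refl->H->L'->E->R'->E->plug->E
Char 4 ('E'): step: R->3, L=2; E->plug->E->R->H->L->A->refl->C->L'->A->R'->B->plug->B
Char 5 ('G'): step: R->4, L=2; G->plug->G->R->F->L->D->refl->G->L'->B->R'->B->plug->B
Char 6 ('F'): step: R->5, L=2; F->plug->F->R->E->L->H->refl->F->L'->G->R'->H->plug->H
Char 7 ('H'): step: R->6, L=2; H->plug->H->R->H->L->A->refl->C->L'->A->R'->A->plug->A

Answer: AAEBBHA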